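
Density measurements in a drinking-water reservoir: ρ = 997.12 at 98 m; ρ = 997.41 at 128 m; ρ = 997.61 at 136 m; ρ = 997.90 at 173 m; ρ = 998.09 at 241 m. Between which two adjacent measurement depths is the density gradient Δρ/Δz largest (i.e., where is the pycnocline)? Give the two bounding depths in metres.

128–136 m

Compute the density gradient over each adjacent pair:
  98–128 m: Δρ/Δz = 0.29/30 = 9.7 × 10⁻³ kg m⁻⁴
  128–136 m: Δρ/Δz = 0.20/8 = 0.025 kg m⁻⁴
  136–173 m: Δρ/Δz = 0.29/37 = 7.8 × 10⁻³ kg m⁻⁴
  173–241 m: Δρ/Δz = 0.19/68 = 2.8 × 10⁻³ kg m⁻⁴
The largest gradient is in the 128–136 m interval — the pycnocline.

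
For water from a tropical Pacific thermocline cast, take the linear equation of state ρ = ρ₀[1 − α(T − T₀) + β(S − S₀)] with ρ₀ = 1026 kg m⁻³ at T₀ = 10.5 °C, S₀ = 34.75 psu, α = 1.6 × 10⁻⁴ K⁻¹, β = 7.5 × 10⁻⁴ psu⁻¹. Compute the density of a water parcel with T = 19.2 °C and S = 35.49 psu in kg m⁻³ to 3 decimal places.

T − T₀ = +8.7 K, S − S₀ = +0.74 psu.
Bracket = 1 − α·(+8.7) + β·(+0.74) = 1 + (-8.37 × 10⁻⁴) = 0.9991630.
ρ = 1026 × 0.9991630 = 1025.141 kg m⁻³.

1025.141 kg m⁻³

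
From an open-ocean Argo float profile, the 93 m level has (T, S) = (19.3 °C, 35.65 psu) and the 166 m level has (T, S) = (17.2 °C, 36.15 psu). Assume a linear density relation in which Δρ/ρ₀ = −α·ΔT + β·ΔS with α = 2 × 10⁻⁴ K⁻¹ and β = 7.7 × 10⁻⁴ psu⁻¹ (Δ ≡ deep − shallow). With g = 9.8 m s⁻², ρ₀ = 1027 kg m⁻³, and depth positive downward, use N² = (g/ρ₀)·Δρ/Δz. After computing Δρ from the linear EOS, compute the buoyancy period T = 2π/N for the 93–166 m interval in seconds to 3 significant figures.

604 s

ΔT = -2.1 K, ΔS = +0.50 psu (deep − shallow).
Δρ/ρ₀ = −αΔT + βΔS = 4.20 × 10⁻⁴ + 3.85 × 10⁻⁴ = 8.05 × 10⁻⁴, so Δρ ≈ 0.8267 kg m⁻³.
N² = (g/ρ₀)·Δρ/Δz = g·(Δρ/ρ₀)/Δz = 9.8 × 8.05 × 10⁻⁴ / 73 = 1.0807 × 10⁻⁴ s⁻².
N = √(1.0807 × 10⁻⁴) = 0.010396 rad s⁻¹ → T = 2π/N = 604.38 s ≈ 604 s.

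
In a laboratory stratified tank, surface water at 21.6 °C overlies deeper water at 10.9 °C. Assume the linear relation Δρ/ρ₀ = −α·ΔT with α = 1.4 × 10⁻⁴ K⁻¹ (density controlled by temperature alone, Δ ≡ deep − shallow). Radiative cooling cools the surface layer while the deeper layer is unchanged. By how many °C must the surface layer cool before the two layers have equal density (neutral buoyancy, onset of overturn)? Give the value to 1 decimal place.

With temperature the only control, equal density requires T_surf′ = T_deep.
T_surf′ = 10.9 °C.
Cooling required: 21.6 − 10.9 = 10.7 °C.

10.7 °C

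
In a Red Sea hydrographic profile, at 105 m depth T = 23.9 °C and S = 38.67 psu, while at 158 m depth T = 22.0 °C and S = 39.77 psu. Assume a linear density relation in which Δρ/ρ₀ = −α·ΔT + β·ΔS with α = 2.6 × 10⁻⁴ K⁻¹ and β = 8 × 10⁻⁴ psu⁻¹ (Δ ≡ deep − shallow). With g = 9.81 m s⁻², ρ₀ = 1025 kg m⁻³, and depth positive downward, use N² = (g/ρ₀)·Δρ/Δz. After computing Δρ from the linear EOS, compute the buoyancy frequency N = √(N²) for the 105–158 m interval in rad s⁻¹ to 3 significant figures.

ΔT = -1.9 K, ΔS = +1.10 psu (deep − shallow).
Δρ/ρ₀ = −αΔT + βΔS = 4.94 × 10⁻⁴ + 8.80 × 10⁻⁴ = 1.374 × 10⁻³, so Δρ ≈ 1.408 kg m⁻³.
N² = (g/ρ₀)·Δρ/Δz = g·(Δρ/ρ₀)/Δz = 9.81 × 1.374 × 10⁻³ / 53 = 2.5432 × 10⁻⁴ s⁻².
N = √(2.5432 × 10⁻⁴) = 0.015947 rad s⁻¹ ≈ 0.0159 rad s⁻¹.

0.0159 rad s⁻¹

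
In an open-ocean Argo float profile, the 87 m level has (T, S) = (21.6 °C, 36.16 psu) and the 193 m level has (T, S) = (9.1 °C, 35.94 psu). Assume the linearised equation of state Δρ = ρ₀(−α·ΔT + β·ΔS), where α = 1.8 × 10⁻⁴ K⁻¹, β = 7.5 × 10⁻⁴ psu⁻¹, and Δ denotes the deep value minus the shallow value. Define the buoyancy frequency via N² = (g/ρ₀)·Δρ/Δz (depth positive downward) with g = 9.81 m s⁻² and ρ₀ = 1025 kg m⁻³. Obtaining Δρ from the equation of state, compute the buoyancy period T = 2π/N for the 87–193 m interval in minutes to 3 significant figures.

7.54 min

ΔT = -12.5 K, ΔS = -0.22 psu (deep − shallow).
Δρ/ρ₀ = −αΔT + βΔS = 2.25 × 10⁻³ − 1.65 × 10⁻⁴ = 2.085 × 10⁻³, so Δρ ≈ 2.137 kg m⁻³.
N² = (g/ρ₀)·Δρ/Δz = g·(Δρ/ρ₀)/Δz = 9.81 × 2.085 × 10⁻³ / 106 = 1.9296 × 10⁻⁴ s⁻².
N = √(1.9296 × 10⁻⁴) = 0.013891 rad s⁻¹ → T = 2π/N = 452.32 s = 7.5387 min ≈ 7.54 min.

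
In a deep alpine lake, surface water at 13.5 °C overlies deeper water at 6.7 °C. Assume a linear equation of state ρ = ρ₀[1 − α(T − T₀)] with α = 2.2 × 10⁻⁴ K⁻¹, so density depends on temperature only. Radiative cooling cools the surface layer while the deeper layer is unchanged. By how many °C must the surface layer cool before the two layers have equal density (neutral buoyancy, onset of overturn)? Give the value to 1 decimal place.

6.8 °C

With temperature the only control, equal density requires T_surf′ = T_deep.
T_surf′ = 6.7 °C.
Cooling required: 13.5 − 6.7 = 6.8 °C.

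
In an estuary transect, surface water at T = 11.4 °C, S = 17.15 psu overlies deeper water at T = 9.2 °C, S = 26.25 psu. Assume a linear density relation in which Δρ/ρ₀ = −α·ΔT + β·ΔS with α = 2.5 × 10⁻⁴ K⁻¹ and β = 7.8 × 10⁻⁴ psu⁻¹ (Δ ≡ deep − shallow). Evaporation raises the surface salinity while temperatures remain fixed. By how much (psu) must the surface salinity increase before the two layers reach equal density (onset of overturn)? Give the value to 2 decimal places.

9.81 psu

Neutral buoyancy requires −α(T_deep − T_surf) + β(S_deep − S_surf′) = 0.
S_surf′ = S_deep − (α/β)·ΔT = 26.25 − (2.5 × 10⁻⁴/7.8 × 10⁻⁴)·(-2.2) = 26.9551 psu.
Increase required: 26.9551 − 17.15 = 9.8051 psu.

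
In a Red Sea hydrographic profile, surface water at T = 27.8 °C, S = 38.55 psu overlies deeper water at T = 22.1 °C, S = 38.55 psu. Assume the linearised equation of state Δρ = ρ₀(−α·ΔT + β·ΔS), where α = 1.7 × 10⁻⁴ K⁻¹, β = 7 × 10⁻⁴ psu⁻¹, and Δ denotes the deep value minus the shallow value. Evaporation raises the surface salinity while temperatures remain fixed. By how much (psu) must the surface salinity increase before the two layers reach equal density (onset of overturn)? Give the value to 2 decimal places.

Neutral buoyancy requires −α(T_deep − T_surf) + β(S_deep − S_surf′) = 0.
S_surf′ = S_deep − (α/β)·ΔT = 38.55 − (1.7 × 10⁻⁴/7 × 10⁻⁴)·(-5.7) = 39.9343 psu.
Increase required: 39.9343 − 38.55 = 1.3843 psu.

1.38 psu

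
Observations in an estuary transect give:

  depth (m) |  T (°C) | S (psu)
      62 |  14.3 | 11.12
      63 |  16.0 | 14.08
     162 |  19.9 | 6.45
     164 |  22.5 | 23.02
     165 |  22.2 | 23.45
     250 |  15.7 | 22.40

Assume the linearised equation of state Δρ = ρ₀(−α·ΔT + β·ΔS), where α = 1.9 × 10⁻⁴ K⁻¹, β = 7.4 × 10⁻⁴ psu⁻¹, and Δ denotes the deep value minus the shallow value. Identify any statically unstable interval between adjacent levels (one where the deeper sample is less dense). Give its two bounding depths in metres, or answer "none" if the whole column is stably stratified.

Evaluate Δρ/ρ₀ = −αΔT + βΔS across each adjacent pair:
  62–63 m: −αΔT+βΔS = −(1.9 × 10⁻⁴)(+1.7)+(7.4 × 10⁻⁴)(+2.96) = 1.9 × 10⁻³ → stable
  63–162 m: −αΔT+βΔS = −(1.9 × 10⁻⁴)(+3.9)+(7.4 × 10⁻⁴)(-7.63) = -6.4 × 10⁻³ → UNSTABLE
  162–164 m: −αΔT+βΔS = −(1.9 × 10⁻⁴)(+2.6)+(7.4 × 10⁻⁴)(+16.57) = 0.012 → stable
  164–165 m: −αΔT+βΔS = −(1.9 × 10⁻⁴)(-0.3)+(7.4 × 10⁻⁴)(+0.43) = 3.8 × 10⁻⁴ → stable
  165–250 m: −αΔT+βΔS = −(1.9 × 10⁻⁴)(-6.5)+(7.4 × 10⁻⁴)(-1.05) = 4.6 × 10⁻⁴ → stable
The 63–162 m interval has Δρ < 0: lighter water underlies denser water.

63–162 m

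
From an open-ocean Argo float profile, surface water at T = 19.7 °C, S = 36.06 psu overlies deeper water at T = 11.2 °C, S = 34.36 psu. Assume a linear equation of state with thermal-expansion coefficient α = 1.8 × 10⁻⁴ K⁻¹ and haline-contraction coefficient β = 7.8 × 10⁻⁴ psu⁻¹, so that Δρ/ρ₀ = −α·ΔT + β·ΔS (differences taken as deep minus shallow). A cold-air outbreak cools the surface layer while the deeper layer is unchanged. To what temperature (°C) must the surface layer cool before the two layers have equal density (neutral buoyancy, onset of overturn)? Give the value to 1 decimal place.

18.6 °C

Neutral buoyancy requires Δρ = 0, i.e. −α(T_deep − T_surf′) + β(S_deep − S_surf) = 0.
T_surf′ = T_deep − (β/α)·ΔS = 11.2 − (7.8 × 10⁻⁴/1.8 × 10⁻⁴)·(-1.70) = 18.567 °C.
Cooling required: 19.7 − (18.567) = 1.133 °C.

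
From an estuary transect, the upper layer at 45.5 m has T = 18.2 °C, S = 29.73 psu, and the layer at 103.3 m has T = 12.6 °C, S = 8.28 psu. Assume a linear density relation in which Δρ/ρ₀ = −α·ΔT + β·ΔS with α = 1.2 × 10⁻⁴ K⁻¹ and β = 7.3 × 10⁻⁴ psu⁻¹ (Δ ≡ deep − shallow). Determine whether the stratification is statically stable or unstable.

ΔT = 12.6 − 18.2 = -5.6 K and ΔS = 8.28 − 29.73 = -21.45 psu (deep − shallow).
−αΔT = 6.72 × 10⁻⁴; βΔS = -0.0156585; sum Δρ/ρ₀ = -0.0149865.
Δρ/ρ₀ < 0, so Δρ < 0: deeper water is lighter → statically unstable; the column would overturn.

unstable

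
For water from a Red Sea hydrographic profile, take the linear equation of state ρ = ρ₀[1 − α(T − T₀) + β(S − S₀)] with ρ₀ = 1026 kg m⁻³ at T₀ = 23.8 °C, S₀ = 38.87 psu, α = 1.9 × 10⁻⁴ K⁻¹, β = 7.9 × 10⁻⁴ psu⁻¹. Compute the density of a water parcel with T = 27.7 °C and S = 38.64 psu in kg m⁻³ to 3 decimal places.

T − T₀ = +3.9 K, S − S₀ = -0.23 psu.
Bracket = 1 − α·(+3.9) + β·(-0.23) = 1 + (-9.227 × 10⁻⁴) = 0.9990773.
ρ = 1026 × 0.9990773 = 1025.053 kg m⁻³.

1025.053 kg m⁻³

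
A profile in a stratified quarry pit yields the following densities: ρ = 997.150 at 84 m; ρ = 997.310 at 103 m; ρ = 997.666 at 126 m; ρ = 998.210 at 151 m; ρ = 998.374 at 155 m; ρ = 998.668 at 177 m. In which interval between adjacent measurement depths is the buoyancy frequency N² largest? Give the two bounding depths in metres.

151–155 m

Compute the density gradient over each adjacent pair:
  84–103 m: Δρ/Δz = 0.160/19 = 8.4 × 10⁻³ kg m⁻⁴
  103–126 m: Δρ/Δz = 0.356/23 = 0.015 kg m⁻⁴
  126–151 m: Δρ/Δz = 0.544/25 = 0.022 kg m⁻⁴
  151–155 m: Δρ/Δz = 0.164/4 = 0.041 kg m⁻⁴
  155–177 m: Δρ/Δz = 0.294/22 = 0.013 kg m⁻⁴
The largest gradient is in the 151–155 m interval — the pycnocline.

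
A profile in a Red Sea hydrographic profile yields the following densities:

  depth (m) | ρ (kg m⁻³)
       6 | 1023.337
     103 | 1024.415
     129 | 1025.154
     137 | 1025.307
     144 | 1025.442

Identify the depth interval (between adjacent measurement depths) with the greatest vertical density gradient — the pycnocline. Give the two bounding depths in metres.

Compute the density gradient over each adjacent pair:
  6–103 m: Δρ/Δz = 1.078/97 = 0.011 kg m⁻⁴
  103–129 m: Δρ/Δz = 0.739/26 = 0.028 kg m⁻⁴
  129–137 m: Δρ/Δz = 0.153/8 = 0.019 kg m⁻⁴
  137–144 m: Δρ/Δz = 0.135/7 = 0.019 kg m⁻⁴
The largest gradient is in the 103–129 m interval — the pycnocline.

103–129 m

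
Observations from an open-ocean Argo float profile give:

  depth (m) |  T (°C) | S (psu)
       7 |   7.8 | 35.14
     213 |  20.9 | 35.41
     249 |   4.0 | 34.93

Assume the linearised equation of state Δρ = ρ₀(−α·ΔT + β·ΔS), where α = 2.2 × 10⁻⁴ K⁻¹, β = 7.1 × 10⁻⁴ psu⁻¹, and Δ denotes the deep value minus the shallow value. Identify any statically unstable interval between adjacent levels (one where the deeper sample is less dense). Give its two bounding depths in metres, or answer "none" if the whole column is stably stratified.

7–213 m

Evaluate Δρ/ρ₀ = −αΔT + βΔS across each adjacent pair:
  7–213 m: −αΔT+βΔS = −(2.2 × 10⁻⁴)(+13.1)+(7.1 × 10⁻⁴)(+0.27) = -2.7 × 10⁻³ → UNSTABLE
  213–249 m: −αΔT+βΔS = −(2.2 × 10⁻⁴)(-16.9)+(7.1 × 10⁻⁴)(-0.48) = 3.4 × 10⁻³ → stable
The 7–213 m interval has Δρ < 0: lighter water underlies denser water.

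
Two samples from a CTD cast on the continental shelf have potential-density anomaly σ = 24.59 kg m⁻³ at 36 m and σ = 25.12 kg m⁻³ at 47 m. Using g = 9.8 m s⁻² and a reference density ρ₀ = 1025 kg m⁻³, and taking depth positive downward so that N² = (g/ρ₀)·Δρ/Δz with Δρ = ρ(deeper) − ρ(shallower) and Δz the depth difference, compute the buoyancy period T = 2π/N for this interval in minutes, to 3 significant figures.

4.88 min

Δρ = 1025.12 − 1024.59 = 0.53 kg m⁻³ over Δz = 47 − 36 = 11 m.
N² = (9.8/1025) × (0.53/11) = 4.6067 × 10⁻⁴ s⁻².
N = √(4.6067 × 10⁻⁴) = 0.021463 rad s⁻¹, so T = 2π/N = 292.74 s = 4.8790 min ≈ 4.88 min.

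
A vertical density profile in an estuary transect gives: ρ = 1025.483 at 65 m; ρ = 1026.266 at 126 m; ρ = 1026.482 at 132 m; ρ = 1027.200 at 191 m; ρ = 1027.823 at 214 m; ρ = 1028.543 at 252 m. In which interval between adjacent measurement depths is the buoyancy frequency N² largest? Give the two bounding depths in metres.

126–132 m

Compute the density gradient over each adjacent pair:
  65–126 m: Δρ/Δz = 0.783/61 = 0.013 kg m⁻⁴
  126–132 m: Δρ/Δz = 0.216/6 = 0.036 kg m⁻⁴
  132–191 m: Δρ/Δz = 0.718/59 = 0.012 kg m⁻⁴
  191–214 m: Δρ/Δz = 0.623/23 = 0.027 kg m⁻⁴
  214–252 m: Δρ/Δz = 0.720/38 = 0.019 kg m⁻⁴
The largest gradient is in the 126–132 m interval — the pycnocline.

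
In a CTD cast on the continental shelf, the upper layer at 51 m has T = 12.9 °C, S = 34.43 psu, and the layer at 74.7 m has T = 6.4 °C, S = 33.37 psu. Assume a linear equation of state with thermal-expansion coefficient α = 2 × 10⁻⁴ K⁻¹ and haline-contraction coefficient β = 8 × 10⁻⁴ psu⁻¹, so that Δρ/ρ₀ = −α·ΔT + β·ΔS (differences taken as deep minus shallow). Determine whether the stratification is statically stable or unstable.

stable

ΔT = 6.4 − 12.9 = -6.5 K and ΔS = 33.37 − 34.43 = -1.06 psu (deep − shallow).
−αΔT = 1.30 × 10⁻³; βΔS = -8.48 × 10⁻⁴; sum Δρ/ρ₀ = 4.52 × 10⁻⁴.
Δρ/ρ₀ > 0, so Δρ > 0: deeper water is denser → statically stable.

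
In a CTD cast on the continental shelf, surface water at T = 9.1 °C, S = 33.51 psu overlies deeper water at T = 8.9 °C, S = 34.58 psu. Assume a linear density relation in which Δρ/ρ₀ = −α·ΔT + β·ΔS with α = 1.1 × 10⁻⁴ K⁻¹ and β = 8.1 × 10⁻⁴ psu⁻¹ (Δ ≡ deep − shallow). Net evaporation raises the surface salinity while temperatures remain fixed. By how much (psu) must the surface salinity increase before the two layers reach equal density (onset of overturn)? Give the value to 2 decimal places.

Neutral buoyancy requires −α(T_deep − T_surf) + β(S_deep − S_surf′) = 0.
S_surf′ = S_deep − (α/β)·ΔT = 34.58 − (1.1 × 10⁻⁴/8.1 × 10⁻⁴)·(-0.2) = 34.6072 psu.
Increase required: 34.6072 − 33.51 = 1.0972 psu.

1.10 psu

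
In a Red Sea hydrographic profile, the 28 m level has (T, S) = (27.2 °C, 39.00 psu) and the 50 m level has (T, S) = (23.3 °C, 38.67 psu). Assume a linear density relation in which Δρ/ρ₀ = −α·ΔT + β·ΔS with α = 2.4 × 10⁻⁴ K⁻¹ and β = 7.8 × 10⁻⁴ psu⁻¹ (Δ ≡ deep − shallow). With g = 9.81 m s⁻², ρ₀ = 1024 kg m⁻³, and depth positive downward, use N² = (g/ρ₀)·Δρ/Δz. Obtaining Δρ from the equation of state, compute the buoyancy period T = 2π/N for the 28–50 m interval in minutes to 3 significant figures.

ΔT = -3.9 K, ΔS = -0.33 psu (deep − shallow).
Δρ/ρ₀ = −αΔT + βΔS = 9.36 × 10⁻⁴ − 2.574 × 10⁻⁴ = 6.786 × 10⁻⁴, so Δρ ≈ 0.6949 kg m⁻³.
N² = (g/ρ₀)·Δρ/Δz = g·(Δρ/ρ₀)/Δz = 9.81 × 6.786 × 10⁻⁴ / 22 = 3.0259 × 10⁻⁴ s⁻².
N = √(3.0259 × 10⁻⁴) = 0.017395 rad s⁻¹ → T = 2π/N = 361.21 s = 6.0202 min ≈ 6.02 min.

6.02 min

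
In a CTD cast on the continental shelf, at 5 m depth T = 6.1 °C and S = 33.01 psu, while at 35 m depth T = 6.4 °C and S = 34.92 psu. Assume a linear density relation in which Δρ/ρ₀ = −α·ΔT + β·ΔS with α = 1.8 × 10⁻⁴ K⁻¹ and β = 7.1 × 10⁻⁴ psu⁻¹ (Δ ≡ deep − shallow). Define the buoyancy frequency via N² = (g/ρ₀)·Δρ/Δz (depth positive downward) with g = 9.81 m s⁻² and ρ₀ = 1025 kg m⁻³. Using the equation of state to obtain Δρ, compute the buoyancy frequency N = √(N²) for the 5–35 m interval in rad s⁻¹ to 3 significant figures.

0.0206 rad s⁻¹

ΔT = +0.3 K, ΔS = +1.91 psu (deep − shallow).
Δρ/ρ₀ = −αΔT + βΔS = -5.40 × 10⁻⁵ + 1.3561 × 10⁻³ = 1.3021 × 10⁻³, so Δρ ≈ 1.335 kg m⁻³.
N² = (g/ρ₀)·Δρ/Δz = g·(Δρ/ρ₀)/Δz = 9.81 × 1.3021 × 10⁻³ / 30 = 4.2579 × 10⁻⁴ s⁻².
N = √(4.2579 × 10⁻⁴) = 0.020635 rad s⁻¹ ≈ 0.0206 rad s⁻¹.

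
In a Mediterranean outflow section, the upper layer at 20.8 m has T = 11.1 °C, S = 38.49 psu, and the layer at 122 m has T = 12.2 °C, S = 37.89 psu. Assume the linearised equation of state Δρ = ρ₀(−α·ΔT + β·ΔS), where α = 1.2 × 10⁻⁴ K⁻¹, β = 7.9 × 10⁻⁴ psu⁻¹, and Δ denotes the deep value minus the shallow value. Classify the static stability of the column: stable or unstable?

unstable

ΔT = 12.2 − 11.1 = +1.1 K and ΔS = 37.89 − 38.49 = -0.60 psu (deep − shallow).
−αΔT = -1.32 × 10⁻⁴; βΔS = -4.74 × 10⁻⁴; sum Δρ/ρ₀ = -6.06 × 10⁻⁴.
Δρ/ρ₀ < 0, so Δρ < 0: deeper water is lighter → statically unstable; the column would overturn.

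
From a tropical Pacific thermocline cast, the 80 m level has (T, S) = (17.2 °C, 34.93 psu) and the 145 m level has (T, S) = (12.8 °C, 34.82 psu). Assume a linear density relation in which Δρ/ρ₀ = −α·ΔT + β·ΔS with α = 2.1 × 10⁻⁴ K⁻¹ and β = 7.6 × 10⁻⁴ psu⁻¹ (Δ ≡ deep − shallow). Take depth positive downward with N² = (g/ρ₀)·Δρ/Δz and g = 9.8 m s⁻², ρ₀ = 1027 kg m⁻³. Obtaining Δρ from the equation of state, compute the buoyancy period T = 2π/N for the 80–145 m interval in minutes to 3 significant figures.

ΔT = -4.4 K, ΔS = -0.11 psu (deep − shallow).
Δρ/ρ₀ = −αΔT + βΔS = 9.24 × 10⁻⁴ − 8.36 × 10⁻⁵ = 8.404 × 10⁻⁴, so Δρ ≈ 0.8631 kg m⁻³.
N² = (g/ρ₀)·Δρ/Δz = g·(Δρ/ρ₀)/Δz = 9.8 × 8.404 × 10⁻⁴ / 65 = 1.2671 × 10⁻⁴ s⁻².
N = √(1.2671 × 10⁻⁴) = 0.011257 rad s⁻¹ → T = 2π/N = 558.16 s = 9.3027 min ≈ 9.30 min.

9.30 min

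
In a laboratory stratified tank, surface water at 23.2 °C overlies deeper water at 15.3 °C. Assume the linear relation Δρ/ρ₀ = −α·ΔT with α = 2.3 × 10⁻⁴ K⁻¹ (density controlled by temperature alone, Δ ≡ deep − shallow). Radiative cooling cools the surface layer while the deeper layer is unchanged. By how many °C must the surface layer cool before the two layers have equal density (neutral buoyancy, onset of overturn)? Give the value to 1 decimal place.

With temperature the only control, equal density requires T_surf′ = T_deep.
T_surf′ = 15.3 °C.
Cooling required: 23.2 − 15.3 = 7.9 °C.

7.9 °C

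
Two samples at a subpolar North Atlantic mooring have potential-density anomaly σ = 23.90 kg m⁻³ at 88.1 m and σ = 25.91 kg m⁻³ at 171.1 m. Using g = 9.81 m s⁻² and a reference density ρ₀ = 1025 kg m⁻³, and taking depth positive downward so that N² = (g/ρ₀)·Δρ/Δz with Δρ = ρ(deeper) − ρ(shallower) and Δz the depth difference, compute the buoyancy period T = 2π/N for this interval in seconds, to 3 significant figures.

Δρ = 1025.91 − 1023.90 = 2.01 kg m⁻³ over Δz = 171.1 − 88.1 = 83 m.
N² = (9.81/1025) × (2.01/83) = 2.3177 × 10⁻⁴ s⁻².
N = √(2.3177 × 10⁻⁴) = 0.015224 rad s⁻¹, so T = 2π/N = 412.72 s ≈ 413 s.

413 s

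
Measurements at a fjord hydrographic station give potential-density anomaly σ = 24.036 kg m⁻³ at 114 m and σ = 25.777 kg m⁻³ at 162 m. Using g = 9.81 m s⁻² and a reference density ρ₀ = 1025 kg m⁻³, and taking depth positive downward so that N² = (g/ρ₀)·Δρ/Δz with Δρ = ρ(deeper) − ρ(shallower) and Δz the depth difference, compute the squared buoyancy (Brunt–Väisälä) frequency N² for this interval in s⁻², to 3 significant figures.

Δρ = 1025.777 − 1024.036 = 1.741 kg m⁻³ over Δz = 162 − 114 = 48 m.
N² = (9.81/1025) × (1.741/48) = 3.4714 × 10⁻⁴ s⁻² ≈ 3.47 × 10⁻⁴ s⁻².
A positive N² confirms static stability across the interval.

3.47 × 10⁻⁴ s⁻²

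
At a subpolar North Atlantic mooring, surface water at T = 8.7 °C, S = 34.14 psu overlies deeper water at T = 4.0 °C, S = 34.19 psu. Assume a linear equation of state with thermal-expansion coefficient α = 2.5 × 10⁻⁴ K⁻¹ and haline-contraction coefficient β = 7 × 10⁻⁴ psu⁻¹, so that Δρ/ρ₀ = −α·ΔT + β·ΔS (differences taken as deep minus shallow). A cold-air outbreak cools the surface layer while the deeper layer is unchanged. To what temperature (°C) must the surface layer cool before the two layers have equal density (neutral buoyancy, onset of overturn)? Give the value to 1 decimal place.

Neutral buoyancy requires Δρ = 0, i.e. −α(T_deep − T_surf′) + β(S_deep − S_surf) = 0.
T_surf′ = T_deep − (β/α)·ΔS = 4.0 − (7 × 10⁻⁴/2.5 × 10⁻⁴)·(+0.05) = 3.860 °C.
Cooling required: 8.7 − (3.860) = 4.840 °C.

3.9 °C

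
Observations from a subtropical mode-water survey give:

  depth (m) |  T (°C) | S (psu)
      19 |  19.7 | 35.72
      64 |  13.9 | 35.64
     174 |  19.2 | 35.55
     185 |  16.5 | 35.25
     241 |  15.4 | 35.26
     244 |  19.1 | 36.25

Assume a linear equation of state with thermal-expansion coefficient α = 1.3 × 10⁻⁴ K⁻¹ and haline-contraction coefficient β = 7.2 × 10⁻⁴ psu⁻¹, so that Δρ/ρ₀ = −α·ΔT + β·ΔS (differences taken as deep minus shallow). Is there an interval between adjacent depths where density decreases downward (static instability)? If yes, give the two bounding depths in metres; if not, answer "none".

64–174 m

Evaluate Δρ/ρ₀ = −αΔT + βΔS across each adjacent pair:
  19–64 m: −αΔT+βΔS = −(1.3 × 10⁻⁴)(-5.8)+(7.2 × 10⁻⁴)(-0.08) = 7.0 × 10⁻⁴ → stable
  64–174 m: −αΔT+βΔS = −(1.3 × 10⁻⁴)(+5.3)+(7.2 × 10⁻⁴)(-0.09) = -7.5 × 10⁻⁴ → UNSTABLE
  174–185 m: −αΔT+βΔS = −(1.3 × 10⁻⁴)(-2.7)+(7.2 × 10⁻⁴)(-0.30) = 1.3 × 10⁻⁴ → stable
  185–241 m: −αΔT+βΔS = −(1.3 × 10⁻⁴)(-1.1)+(7.2 × 10⁻⁴)(+0.01) = 1.5 × 10⁻⁴ → stable
  241–244 m: −αΔT+βΔS = −(1.3 × 10⁻⁴)(+3.7)+(7.2 × 10⁻⁴)(+0.99) = 2.3 × 10⁻⁴ → stable
The 64–174 m interval has Δρ < 0: lighter water underlies denser water.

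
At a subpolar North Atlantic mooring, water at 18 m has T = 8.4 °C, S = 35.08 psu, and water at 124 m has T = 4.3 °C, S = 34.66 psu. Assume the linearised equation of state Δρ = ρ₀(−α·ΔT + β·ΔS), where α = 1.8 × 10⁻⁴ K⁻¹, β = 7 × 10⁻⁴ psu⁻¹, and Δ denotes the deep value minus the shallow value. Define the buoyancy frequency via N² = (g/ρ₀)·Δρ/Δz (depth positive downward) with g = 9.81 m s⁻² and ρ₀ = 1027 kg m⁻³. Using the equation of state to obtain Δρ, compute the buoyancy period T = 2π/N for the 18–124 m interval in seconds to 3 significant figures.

980 s

ΔT = -4.1 K, ΔS = -0.42 psu (deep − shallow).
Δρ/ρ₀ = −αΔT + βΔS = 7.38 × 10⁻⁴ − 2.94 × 10⁻⁴ = 4.44 × 10⁻⁴, so Δρ ≈ 0.4560 kg m⁻³.
N² = (g/ρ₀)·Δρ/Δz = g·(Δρ/ρ₀)/Δz = 9.81 × 4.44 × 10⁻⁴ / 106 = 4.1091 × 10⁻⁵ s⁻².
N = √(4.1091 × 10⁻⁵) = 6.4102 × 10⁻³ rad s⁻¹ → T = 2π/N = 980.19 s ≈ 980 s.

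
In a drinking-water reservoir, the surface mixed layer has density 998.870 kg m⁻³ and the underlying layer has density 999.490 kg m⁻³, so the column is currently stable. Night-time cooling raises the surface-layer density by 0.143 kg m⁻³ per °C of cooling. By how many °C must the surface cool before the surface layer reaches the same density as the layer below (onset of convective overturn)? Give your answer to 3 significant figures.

Density deficit of the surface layer: 999.490 − 998.870 = 0.62 kg m⁻³.
Required change = 0.62 / 0.143 = 4.34 °C.

4.34 °C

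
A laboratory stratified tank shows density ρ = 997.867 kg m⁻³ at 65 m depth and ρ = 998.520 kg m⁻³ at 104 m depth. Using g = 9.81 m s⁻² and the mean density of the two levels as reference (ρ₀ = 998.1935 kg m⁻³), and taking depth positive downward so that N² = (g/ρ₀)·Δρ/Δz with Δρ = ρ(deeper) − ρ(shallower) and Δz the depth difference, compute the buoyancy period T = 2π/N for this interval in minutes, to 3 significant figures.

8.16 min

Δρ = 998.520 − 997.867 = 0.653 kg m⁻³ over Δz = 104 − 65 = 39 m.
N² = (9.81/998.1935) × (0.653/39) = 1.6455 × 10⁻⁴ s⁻².
N = √(1.6455 × 10⁻⁴) = 0.012828 rad s⁻¹, so T = 2π/N = 489.80 s = 8.1633 min ≈ 8.16 min.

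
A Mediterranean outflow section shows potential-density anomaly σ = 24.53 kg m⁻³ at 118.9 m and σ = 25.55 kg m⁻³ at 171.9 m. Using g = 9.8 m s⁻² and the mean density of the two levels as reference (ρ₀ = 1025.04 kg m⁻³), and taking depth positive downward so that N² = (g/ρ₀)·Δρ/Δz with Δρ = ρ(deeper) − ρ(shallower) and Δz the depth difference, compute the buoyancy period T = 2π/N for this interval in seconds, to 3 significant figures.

463 s

Δρ = 1025.55 − 1024.53 = 1.02 kg m⁻³ over Δz = 171.9 − 118.9 = 53 m.
N² = (9.8/1025.04) × (1.02/53) = 1.8400 × 10⁻⁴ s⁻².
N = √(1.8400 × 10⁻⁴) = 0.013565 rad s⁻¹, so T = 2π/N = 463.19 s ≈ 463 s.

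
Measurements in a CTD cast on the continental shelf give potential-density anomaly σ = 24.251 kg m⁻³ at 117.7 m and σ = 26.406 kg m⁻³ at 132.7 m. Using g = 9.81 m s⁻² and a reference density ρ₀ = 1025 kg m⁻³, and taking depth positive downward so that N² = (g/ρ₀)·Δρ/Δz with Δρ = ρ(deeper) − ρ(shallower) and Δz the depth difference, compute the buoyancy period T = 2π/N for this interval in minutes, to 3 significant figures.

Δρ = 1026.406 − 1024.251 = 2.155 kg m⁻³ over Δz = 132.7 − 117.7 = 15 m.
N² = (9.81/1025) × (2.155/15) = 1.3750 × 10⁻³ s⁻².
N = √(1.3750 × 10⁻³) = 0.037081 rad s⁻¹, so T = 2π/N = 169.44 s = 2.8240 min ≈ 2.82 min.

2.82 min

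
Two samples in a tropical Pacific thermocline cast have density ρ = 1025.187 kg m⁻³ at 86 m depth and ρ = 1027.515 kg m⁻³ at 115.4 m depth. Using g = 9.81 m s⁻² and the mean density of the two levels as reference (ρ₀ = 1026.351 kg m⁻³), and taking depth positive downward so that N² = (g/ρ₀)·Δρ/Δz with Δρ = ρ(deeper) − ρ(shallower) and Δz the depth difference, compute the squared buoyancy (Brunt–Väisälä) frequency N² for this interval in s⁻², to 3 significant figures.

Δρ = 1027.515 − 1025.187 = 2.328 kg m⁻³ over Δz = 115.4 − 86 = 29.4 m.
N² = (9.81/1026.351) × (2.328/29.4) = 7.5685 × 10⁻⁴ s⁻² ≈ 7.57 × 10⁻⁴ s⁻².

7.57 × 10⁻⁴ s⁻²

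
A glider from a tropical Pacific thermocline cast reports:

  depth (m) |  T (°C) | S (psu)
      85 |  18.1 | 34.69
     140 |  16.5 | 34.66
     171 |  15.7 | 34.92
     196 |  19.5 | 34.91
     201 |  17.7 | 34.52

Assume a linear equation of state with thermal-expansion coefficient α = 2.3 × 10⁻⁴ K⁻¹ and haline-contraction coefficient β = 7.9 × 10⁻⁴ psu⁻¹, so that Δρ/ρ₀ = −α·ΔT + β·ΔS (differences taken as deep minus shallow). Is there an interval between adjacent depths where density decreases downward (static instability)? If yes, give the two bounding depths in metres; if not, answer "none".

171–196 m

Evaluate Δρ/ρ₀ = −αΔT + βΔS across each adjacent pair:
  85–140 m: −αΔT+βΔS = −(2.3 × 10⁻⁴)(-1.6)+(7.9 × 10⁻⁴)(-0.03) = 3.4 × 10⁻⁴ → stable
  140–171 m: −αΔT+βΔS = −(2.3 × 10⁻⁴)(-0.8)+(7.9 × 10⁻⁴)(+0.26) = 3.9 × 10⁻⁴ → stable
  171–196 m: −αΔT+βΔS = −(2.3 × 10⁻⁴)(+3.8)+(7.9 × 10⁻⁴)(-0.01) = -8.8 × 10⁻⁴ → UNSTABLE
  196–201 m: −αΔT+βΔS = −(2.3 × 10⁻⁴)(-1.8)+(7.9 × 10⁻⁴)(-0.39) = 1.1 × 10⁻⁴ → stable
The 171–196 m interval has Δρ < 0: lighter water underlies denser water.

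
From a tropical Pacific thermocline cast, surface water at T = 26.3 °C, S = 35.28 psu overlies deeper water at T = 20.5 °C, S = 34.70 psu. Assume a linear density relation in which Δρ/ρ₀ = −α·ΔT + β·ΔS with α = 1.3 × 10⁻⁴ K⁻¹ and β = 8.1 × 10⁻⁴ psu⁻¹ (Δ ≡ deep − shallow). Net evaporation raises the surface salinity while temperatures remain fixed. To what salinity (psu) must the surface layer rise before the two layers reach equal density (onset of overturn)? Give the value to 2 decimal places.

35.63 psu

Neutral buoyancy requires −α(T_deep − T_surf) + β(S_deep − S_surf′) = 0.
S_surf′ = S_deep − (α/β)·ΔT = 34.70 − (1.3 × 10⁻⁴/8.1 × 10⁻⁴)·(-5.8) = 35.6309 psu.
Increase required: 35.6309 − 35.28 = 0.3509 psu.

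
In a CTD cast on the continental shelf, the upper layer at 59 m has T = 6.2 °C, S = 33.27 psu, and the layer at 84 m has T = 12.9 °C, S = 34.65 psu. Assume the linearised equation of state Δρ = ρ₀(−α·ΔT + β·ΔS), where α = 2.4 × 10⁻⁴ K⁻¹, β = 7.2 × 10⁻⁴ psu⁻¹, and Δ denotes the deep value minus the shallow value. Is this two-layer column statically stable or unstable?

ΔT = 12.9 − 6.2 = +6.7 K and ΔS = 34.65 − 33.27 = +1.38 psu (deep − shallow).
−αΔT = -1.608 × 10⁻³; βΔS = 9.936 × 10⁻⁴; sum Δρ/ρ₀ = -6.144 × 10⁻⁴.
Δρ/ρ₀ < 0, so Δρ < 0: deeper water is lighter → statically unstable; the column would overturn.

unstable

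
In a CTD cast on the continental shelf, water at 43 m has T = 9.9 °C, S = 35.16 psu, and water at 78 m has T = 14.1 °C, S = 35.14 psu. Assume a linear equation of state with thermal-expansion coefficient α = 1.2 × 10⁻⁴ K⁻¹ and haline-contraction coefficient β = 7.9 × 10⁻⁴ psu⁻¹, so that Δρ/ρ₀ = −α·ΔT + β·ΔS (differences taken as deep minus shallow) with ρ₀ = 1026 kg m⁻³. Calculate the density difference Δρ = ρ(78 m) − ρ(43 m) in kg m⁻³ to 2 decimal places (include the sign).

ΔT = +4.2 K, ΔS = -0.02 psu (deep − shallow).
Δρ/ρ₀ = −(1.2 × 10⁻⁴)(+4.2) + (7.9 × 10⁻⁴)(-0.02) = -5.198 × 10⁻⁴.
Δρ = 1026 × (-5.198 × 10⁻⁴) = -0.53 kg m⁻³.
Negative Δρ: lighter below, statically unstable.

-0.53 kg m⁻³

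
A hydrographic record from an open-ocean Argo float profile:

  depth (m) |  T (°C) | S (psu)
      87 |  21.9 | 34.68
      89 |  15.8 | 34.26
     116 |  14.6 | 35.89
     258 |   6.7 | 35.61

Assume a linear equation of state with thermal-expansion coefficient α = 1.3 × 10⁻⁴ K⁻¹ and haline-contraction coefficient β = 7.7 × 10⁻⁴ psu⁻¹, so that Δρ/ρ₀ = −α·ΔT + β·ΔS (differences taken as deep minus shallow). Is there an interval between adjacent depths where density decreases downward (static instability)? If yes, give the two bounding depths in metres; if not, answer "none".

none

Evaluate Δρ/ρ₀ = −αΔT + βΔS across each adjacent pair:
  87–89 m: −αΔT+βΔS = −(1.3 × 10⁻⁴)(-6.1)+(7.7 × 10⁻⁴)(-0.42) = 4.7 × 10⁻⁴ → stable
  89–116 m: −αΔT+βΔS = −(1.3 × 10⁻⁴)(-1.2)+(7.7 × 10⁻⁴)(+1.63) = 1.4 × 10⁻³ → stable
  116–258 m: −αΔT+βΔS = −(1.3 × 10⁻⁴)(-7.9)+(7.7 × 10⁻⁴)(-0.28) = 8.1 × 10⁻⁴ → stable
Every interval has Δρ > 0: the column is stably stratified throughout.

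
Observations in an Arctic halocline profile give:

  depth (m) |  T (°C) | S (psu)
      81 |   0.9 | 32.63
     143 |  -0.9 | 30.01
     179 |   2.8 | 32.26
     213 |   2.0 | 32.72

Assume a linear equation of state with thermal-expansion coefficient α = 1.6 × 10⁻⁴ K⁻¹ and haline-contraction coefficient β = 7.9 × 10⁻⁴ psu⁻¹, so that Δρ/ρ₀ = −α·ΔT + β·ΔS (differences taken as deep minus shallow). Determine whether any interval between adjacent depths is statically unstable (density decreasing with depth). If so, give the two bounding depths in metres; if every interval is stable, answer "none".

Evaluate Δρ/ρ₀ = −αΔT + βΔS across each adjacent pair:
  81–143 m: −αΔT+βΔS = −(1.6 × 10⁻⁴)(-1.8)+(7.9 × 10⁻⁴)(-2.62) = -1.8 × 10⁻³ → UNSTABLE
  143–179 m: −αΔT+βΔS = −(1.6 × 10⁻⁴)(+3.7)+(7.9 × 10⁻⁴)(+2.25) = 1.2 × 10⁻³ → stable
  179–213 m: −αΔT+βΔS = −(1.6 × 10⁻⁴)(-0.8)+(7.9 × 10⁻⁴)(+0.46) = 4.9 × 10⁻⁴ → stable
The 81–143 m interval has Δρ < 0: lighter water underlies denser water.

81–143 m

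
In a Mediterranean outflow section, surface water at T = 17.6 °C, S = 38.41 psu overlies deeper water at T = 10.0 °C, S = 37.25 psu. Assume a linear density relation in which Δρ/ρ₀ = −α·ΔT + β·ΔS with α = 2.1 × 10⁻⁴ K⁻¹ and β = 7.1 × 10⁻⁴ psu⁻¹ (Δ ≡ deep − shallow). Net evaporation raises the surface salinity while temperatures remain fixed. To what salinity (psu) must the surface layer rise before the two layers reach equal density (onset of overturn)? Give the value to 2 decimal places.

Neutral buoyancy requires −α(T_deep − T_surf) + β(S_deep − S_surf′) = 0.
S_surf′ = S_deep − (α/β)·ΔT = 37.25 − (2.1 × 10⁻⁴/7.1 × 10⁻⁴)·(-7.6) = 39.4979 psu.
Increase required: 39.4979 − 38.41 = 1.0879 psu.

39.50 psu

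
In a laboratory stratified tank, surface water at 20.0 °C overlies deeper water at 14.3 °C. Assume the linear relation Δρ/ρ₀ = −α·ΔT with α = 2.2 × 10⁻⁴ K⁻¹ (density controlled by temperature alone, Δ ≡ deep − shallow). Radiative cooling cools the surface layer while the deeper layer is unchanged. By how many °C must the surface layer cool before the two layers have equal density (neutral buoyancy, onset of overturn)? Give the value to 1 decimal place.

With temperature the only control, equal density requires T_surf′ = T_deep.
T_surf′ = 14.3 °C.
Cooling required: 20.0 − 14.3 = 5.7 °C.

5.7 °C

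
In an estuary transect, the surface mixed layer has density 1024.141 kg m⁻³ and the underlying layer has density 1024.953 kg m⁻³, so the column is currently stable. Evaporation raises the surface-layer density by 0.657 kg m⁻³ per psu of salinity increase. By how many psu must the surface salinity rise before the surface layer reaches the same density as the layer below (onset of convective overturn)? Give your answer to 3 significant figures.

1.24 psu

Density deficit of the surface layer: 1024.953 − 1024.141 = 0.812 kg m⁻³.
Required change = 0.812 / 0.657 = 1.24 psu.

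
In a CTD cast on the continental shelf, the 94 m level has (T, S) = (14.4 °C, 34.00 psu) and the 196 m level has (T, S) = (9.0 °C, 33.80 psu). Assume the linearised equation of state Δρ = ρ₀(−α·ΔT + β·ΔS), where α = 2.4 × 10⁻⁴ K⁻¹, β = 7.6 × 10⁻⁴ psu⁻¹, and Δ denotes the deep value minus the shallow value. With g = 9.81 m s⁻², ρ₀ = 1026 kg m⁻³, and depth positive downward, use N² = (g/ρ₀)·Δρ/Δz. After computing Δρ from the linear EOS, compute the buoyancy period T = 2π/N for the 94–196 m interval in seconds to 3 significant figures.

599 s

ΔT = -5.4 K, ΔS = -0.20 psu (deep − shallow).
Δρ/ρ₀ = −αΔT + βΔS = 1.296 × 10⁻³ − 1.52 × 10⁻⁴ = 1.144 × 10⁻³, so Δρ ≈ 1.174 kg m⁻³.
N² = (g/ρ₀)·Δρ/Δz = g·(Δρ/ρ₀)/Δz = 9.81 × 1.144 × 10⁻³ / 102 = 1.1003 × 10⁻⁴ s⁻².
N = √(1.1003 × 10⁻⁴) = 0.010490 rad s⁻¹ → T = 2π/N = 598.97 s ≈ 599 s.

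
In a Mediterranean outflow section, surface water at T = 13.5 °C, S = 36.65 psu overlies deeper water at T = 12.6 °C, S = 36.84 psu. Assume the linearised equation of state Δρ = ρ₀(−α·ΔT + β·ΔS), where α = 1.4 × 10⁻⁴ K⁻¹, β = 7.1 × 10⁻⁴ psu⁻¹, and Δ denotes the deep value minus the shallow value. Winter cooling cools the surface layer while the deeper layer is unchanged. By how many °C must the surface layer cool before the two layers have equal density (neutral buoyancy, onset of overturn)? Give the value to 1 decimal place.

Neutral buoyancy requires Δρ = 0, i.e. −α(T_deep − T_surf′) + β(S_deep − S_surf) = 0.
T_surf′ = T_deep − (β/α)·ΔS = 12.6 − (7.1 × 10⁻⁴/1.4 × 10⁻⁴)·(+0.19) = 11.636 °C.
Cooling required: 13.5 − (11.636) = 1.864 °C.

1.9 °C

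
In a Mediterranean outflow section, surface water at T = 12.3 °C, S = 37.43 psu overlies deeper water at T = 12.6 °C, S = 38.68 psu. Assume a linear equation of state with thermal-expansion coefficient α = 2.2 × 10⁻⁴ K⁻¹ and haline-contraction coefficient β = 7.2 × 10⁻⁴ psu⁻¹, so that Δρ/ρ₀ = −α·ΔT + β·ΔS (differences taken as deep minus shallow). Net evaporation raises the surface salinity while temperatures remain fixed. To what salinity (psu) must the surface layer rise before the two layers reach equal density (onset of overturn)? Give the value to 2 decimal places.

38.59 psu

Neutral buoyancy requires −α(T_deep − T_surf) + β(S_deep − S_surf′) = 0.
S_surf′ = S_deep − (α/β)·ΔT = 38.68 − (2.2 × 10⁻⁴/7.2 × 10⁻⁴)·(+0.3) = 38.5883 psu.
Increase required: 38.5883 − 37.43 = 1.1583 psu.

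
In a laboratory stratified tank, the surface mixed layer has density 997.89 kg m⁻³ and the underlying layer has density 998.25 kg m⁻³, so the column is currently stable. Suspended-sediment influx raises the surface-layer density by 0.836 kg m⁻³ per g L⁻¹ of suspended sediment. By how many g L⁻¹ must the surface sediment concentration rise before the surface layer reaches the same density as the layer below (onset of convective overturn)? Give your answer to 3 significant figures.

Density deficit of the surface layer: 998.25 − 997.89 = 0.36 kg m⁻³.
Required change = 0.36 / 0.836 = 0.431 g L⁻¹.

0.431 g L⁻¹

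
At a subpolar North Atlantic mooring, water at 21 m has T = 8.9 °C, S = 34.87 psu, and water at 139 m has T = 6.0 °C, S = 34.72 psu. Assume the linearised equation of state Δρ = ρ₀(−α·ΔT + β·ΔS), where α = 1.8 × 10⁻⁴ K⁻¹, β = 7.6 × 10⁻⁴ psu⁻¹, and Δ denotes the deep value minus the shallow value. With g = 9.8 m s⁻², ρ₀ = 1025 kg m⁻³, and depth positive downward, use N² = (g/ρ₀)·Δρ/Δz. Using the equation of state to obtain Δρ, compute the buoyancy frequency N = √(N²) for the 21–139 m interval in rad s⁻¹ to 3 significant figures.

ΔT = -2.9 K, ΔS = -0.15 psu (deep − shallow).
Δρ/ρ₀ = −αΔT + βΔS = 5.22 × 10⁻⁴ − 1.14 × 10⁻⁴ = 4.08 × 10⁻⁴, so Δρ ≈ 0.4182 kg m⁻³.
N² = (g/ρ₀)·Δρ/Δz = g·(Δρ/ρ₀)/Δz = 9.8 × 4.08 × 10⁻⁴ / 118 = 3.3885 × 10⁻⁵ s⁻².
N = √(3.3885 × 10⁻⁵) = 5.8211 × 10⁻³ rad s⁻¹ ≈ 5.82 × 10⁻³ rad s⁻¹.

5.82 × 10⁻³ rad s⁻¹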